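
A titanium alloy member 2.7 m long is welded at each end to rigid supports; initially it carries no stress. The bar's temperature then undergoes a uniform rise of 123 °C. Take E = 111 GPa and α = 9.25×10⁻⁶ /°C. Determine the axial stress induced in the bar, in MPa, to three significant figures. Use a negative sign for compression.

-126 MPa

Free thermal expansion αLΔT = 9.25e-6 · 2700 · 123 = 3.072 mm.
The walls impose strain ε = −(3.072)/2700 = -1.1377e-03; σ = Eε = 111000 · -1.1377e-03 = -126.3 MPa.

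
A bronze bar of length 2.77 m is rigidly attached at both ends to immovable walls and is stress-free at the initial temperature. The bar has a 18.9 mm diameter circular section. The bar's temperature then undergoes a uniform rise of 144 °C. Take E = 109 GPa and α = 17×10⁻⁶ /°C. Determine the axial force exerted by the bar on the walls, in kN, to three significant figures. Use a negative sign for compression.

Free thermal expansion αLΔT = 17e-6 · 2770 · 144 = 6.781 mm.
The walls impose strain ε = −(6.781)/2770 = -2.4480e-03; σ = Eε = 109000 · -2.4480e-03 = -266.8 MPa.
Wall reaction R = σ·A = -266.8·280.6 = -74860 N = -74.86 kN.

-74.9 kN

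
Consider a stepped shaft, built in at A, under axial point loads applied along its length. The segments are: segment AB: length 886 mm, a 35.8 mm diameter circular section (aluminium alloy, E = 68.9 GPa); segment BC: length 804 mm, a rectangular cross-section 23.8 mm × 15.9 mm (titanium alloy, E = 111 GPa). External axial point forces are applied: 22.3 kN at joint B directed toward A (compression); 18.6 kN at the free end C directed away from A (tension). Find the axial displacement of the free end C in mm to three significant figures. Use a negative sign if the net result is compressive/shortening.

0.309 mm

Internal axial forces (sectioning from the free end, tension +): N_BC = 18.6 kN, N_AB = -3.7 kN.
A_AB = 1007 mm².
A_BC = 378.4 mm².
δ_AB = -3700·886/(1007·68900) = -0.04727 mm
δ_BC = 18600·804/(378.4·111000) = 0.356 mm
δ = Σδ_i = 0.3088 mm.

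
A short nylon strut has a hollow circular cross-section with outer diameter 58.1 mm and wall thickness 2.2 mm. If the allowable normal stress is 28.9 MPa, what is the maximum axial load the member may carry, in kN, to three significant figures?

A = 386.4 mm².
P_max = σ_allow · A = 28.9 · 386.4 = 11170 N = 11.17 kN.

11.2 kN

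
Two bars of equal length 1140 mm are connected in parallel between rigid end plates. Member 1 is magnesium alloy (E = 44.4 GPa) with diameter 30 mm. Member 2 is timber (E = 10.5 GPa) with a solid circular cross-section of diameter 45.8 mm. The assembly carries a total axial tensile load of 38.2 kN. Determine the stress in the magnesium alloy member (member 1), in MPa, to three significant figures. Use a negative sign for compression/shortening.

A_1 = 706.9 mm².
A_2 = 1647 mm².
Equal strain + equilibrium ⇒ each member carries load in proportion to AE: A₁E₁ = 31380000 N, A₂E₂ = 17300000 N, ΣAE = 48680000 N.
σ₁ = P·E₁/ΣAE = 38200·44400/48680000 = 34.84 MPa.

34.8 MPa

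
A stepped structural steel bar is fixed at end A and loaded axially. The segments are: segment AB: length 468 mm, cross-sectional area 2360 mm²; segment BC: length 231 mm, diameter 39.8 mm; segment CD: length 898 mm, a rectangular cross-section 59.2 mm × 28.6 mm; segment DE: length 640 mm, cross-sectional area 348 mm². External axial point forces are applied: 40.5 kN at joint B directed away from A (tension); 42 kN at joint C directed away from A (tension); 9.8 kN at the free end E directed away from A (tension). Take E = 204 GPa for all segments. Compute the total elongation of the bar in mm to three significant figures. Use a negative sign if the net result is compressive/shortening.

Internal axial forces (sectioning from the free end, tension +): N_DE = 9.8 kN, N_CD = 9.8 kN, N_BC = 51.8 kN, N_AB = 92.3 kN.
A_BC = 1244 mm².
A_CD = 1693 mm².
δ_AB = 92300·468/(2360·204000) = 0.08972 mm
δ_BC = 51800·231/(1244·204000) = 0.04715 mm
δ_CD = 9800·898/(1693·204000) = 0.02548 mm
δ_DE = 9800·640/(348·204000) = 0.08835 mm
δ = Σδ_i = 0.2507 mm.

0.251 mm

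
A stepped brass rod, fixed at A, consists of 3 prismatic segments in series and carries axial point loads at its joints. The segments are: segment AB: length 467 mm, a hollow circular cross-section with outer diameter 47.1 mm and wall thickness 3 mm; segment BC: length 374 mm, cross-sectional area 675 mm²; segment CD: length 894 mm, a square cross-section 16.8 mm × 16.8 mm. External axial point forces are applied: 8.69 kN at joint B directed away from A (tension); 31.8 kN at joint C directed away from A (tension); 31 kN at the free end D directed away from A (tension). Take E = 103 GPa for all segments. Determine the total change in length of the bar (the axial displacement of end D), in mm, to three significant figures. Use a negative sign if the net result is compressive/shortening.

2.07 mm

Internal axial forces (sectioning from the free end, tension +): N_CD = 31 kN, N_BC = 62.8 kN, N_AB = 71.49 kN.
A_AB = 415.6 mm².
A_CD = 282.2 mm².
δ_AB = 71490·467/(415.6·103000) = 0.7799 mm
δ_BC = 62800·374/(675·103000) = 0.3378 mm
δ_CD = 31000·894/(282.2·103000) = 0.9533 mm
δ = Σδ_i = 2.071 mm.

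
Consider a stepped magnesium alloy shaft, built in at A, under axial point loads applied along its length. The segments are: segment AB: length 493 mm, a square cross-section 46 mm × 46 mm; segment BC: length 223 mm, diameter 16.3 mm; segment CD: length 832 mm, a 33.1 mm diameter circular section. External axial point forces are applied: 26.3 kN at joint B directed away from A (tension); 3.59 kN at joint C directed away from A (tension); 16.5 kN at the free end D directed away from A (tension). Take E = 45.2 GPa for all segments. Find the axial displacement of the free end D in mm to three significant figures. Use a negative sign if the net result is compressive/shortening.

Internal axial forces (sectioning from the free end, tension +): N_CD = 16.5 kN, N_BC = 20.09 kN, N_AB = 46.39 kN.
A_AB = 2116 mm².
A_BC = 208.7 mm².
A_CD = 860.5 mm².
δ_AB = 46390·493/(2116·45200) = 0.2391 mm
δ_BC = 20090·223/(208.7·45200) = 0.475 mm
δ_CD = 16500·832/(860.5·45200) = 0.353 mm
δ = Σδ_i = 1.067 mm.

1.07 mm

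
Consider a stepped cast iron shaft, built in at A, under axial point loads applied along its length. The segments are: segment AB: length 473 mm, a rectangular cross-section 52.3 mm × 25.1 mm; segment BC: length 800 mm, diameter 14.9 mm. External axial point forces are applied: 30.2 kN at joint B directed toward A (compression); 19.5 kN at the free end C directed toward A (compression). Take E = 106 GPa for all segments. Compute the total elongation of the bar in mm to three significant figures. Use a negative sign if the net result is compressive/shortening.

Internal axial forces (sectioning from the free end, tension +): N_BC = -19.5 kN, N_AB = -49.7 kN.
A_AB = 1313 mm².
A_BC = 174.4 mm².
δ_AB = -49700·473/(1313·106000) = -0.1689 mm
δ_BC = -19500·800/(174.4·106000) = -0.844 mm
δ = Σδ_i = -1.013 mm.

-1.01 mm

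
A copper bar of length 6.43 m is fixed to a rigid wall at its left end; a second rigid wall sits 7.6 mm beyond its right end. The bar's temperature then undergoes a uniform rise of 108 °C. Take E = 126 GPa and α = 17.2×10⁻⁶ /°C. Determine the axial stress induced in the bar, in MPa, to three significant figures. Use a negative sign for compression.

-85.1 MPa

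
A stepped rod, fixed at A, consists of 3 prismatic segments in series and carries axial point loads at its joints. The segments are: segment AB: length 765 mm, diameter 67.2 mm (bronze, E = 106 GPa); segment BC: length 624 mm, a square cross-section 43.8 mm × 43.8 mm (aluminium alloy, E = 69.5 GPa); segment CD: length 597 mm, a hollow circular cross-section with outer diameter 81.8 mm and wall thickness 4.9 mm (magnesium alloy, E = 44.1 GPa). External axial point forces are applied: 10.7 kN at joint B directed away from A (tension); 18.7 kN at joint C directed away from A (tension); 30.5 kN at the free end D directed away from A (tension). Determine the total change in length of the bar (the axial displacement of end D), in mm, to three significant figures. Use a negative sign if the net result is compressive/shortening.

0.701 mm

Internal axial forces (sectioning from the free end, tension +): N_CD = 30.5 kN, N_BC = 49.2 kN, N_AB = 59.9 kN.
A_AB = 3547 mm².
A_BC = 1918 mm².
A_CD = 1184 mm².
δ_AB = 59900·765/(3547·106000) = 0.1219 mm
δ_BC = 49200·624/(1918·69500) = 0.2303 mm
δ_CD = 30500·597/(1184·44100) = 0.3488 mm
δ = Σδ_i = 0.7009 mm.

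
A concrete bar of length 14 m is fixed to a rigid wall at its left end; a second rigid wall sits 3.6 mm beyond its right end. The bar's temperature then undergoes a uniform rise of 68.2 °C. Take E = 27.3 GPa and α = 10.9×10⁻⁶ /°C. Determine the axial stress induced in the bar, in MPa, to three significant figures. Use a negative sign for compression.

Free thermal expansion αLΔT = 10.9e-6 · 14000 · 68.2 = 10.41 mm.
The walls engage after the gap closes; constrained expansion = 10.41 − 3.6 = 6.807 mm.
The walls impose strain ε = −(6.807)/14000 = -4.8624e-04; σ = Eε = 27300 · -4.8624e-04 = -13.27 MPa.

-13.3 MPa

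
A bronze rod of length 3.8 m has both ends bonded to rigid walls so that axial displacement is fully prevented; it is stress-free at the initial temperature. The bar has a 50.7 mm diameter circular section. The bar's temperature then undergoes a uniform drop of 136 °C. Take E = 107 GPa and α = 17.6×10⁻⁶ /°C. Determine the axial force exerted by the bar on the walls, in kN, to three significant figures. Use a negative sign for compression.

517 kN

Free thermal expansion αLΔT = 17.6e-6 · 3800 · -136 = -9.096 mm.
The walls impose strain ε = −(-9.096)/3800 = 2.3936e-03; σ = Eε = 107000 · 2.3936e-03 = 256.1 MPa.
Wall reaction R = σ·A = 256.1·2019 = 517100 N = 517.1 kN.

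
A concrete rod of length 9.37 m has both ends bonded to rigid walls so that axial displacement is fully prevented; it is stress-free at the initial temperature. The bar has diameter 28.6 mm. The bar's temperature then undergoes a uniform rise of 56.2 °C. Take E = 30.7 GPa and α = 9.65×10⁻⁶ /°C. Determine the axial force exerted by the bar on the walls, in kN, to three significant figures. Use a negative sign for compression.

Free thermal expansion αLΔT = 9.65e-6 · 9370 · 56.2 = 5.082 mm.
The walls impose strain ε = −(5.082)/9370 = -5.4233e-04; σ = Eε = 30700 · -5.4233e-04 = -16.65 MPa.
Wall reaction R = σ·A = -16.65·642.4 = -10700 N = -10.7 kN.

-10.7 kN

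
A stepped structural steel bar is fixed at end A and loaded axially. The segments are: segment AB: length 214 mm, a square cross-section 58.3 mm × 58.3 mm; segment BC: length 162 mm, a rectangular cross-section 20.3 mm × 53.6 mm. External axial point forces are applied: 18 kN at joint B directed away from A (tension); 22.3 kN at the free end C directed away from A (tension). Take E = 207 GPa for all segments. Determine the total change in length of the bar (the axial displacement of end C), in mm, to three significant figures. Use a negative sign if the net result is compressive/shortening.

0.0283 mm

Internal axial forces (sectioning from the free end, tension +): N_BC = 22.3 kN, N_AB = 40.3 kN.
A_AB = 3399 mm².
A_BC = 1088 mm².
δ_AB = 40300·214/(3399·207000) = 0.01226 mm
δ_BC = 22300·162/(1088·207000) = 0.01604 mm
δ = Σδ_i = 0.0283 mm.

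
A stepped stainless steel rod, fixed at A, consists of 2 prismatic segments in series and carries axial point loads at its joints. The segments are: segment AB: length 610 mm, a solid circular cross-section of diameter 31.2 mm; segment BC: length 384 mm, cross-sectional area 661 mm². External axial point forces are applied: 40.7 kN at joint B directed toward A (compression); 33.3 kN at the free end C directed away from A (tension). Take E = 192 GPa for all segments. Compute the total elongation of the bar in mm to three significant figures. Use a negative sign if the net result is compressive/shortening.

Internal axial forces (sectioning from the free end, tension +): N_BC = 33.3 kN, N_AB = -7.4 kN.
A_AB = 764.5 mm².
δ_AB = -7400·610/(764.5·192000) = -0.03075 mm
δ_BC = 33300·384/(661·192000) = 0.1008 mm
δ = Σδ_i = 0.07001 mm.

0.0700 mm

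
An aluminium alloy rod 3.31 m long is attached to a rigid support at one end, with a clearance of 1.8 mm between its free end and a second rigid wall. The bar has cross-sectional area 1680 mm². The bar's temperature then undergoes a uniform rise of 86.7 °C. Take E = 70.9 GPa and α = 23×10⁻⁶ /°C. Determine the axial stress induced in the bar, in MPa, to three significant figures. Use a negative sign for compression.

Free thermal expansion αLΔT = 23e-6 · 3310 · 86.7 = 6.6 mm.
The walls engage after the gap closes; constrained expansion = 6.6 − 1.8 = 4.8 mm.
The walls impose strain ε = −(4.8)/3310 = -1.4503e-03; σ = Eε = 70900 · -1.4503e-03 = -102.8 MPa.

-103 MPa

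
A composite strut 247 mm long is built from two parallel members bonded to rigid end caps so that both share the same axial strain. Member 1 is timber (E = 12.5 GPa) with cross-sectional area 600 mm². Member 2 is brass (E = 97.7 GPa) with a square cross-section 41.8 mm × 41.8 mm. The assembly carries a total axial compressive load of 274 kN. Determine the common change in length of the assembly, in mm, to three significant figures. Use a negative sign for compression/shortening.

-0.380 mm

A_2 = 1747 mm².
Equal strain + equilibrium ⇒ each member carries load in proportion to AE: A₁E₁ = 7500000 N, A₂E₂ = 170700000 N, ΣAE = 178200000 N.
δ = PL/ΣAE = -274000·247/178200000 = -0.3798 mm.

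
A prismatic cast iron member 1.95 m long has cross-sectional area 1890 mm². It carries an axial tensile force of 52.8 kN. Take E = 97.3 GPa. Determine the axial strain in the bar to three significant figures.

2.87e-04

σ = N/A = 27.94 MPa; ε = σ/E = 27.94/97300 = 2.871e-04.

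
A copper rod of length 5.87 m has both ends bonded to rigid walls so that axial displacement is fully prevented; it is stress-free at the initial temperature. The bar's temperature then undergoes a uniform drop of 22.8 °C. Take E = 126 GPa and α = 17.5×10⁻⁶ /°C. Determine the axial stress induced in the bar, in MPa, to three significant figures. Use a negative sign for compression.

50.3 MPa

Free thermal expansion αLΔT = 17.5e-6 · 5870 · -22.8 = -2.342 mm.
The walls impose strain ε = −(-2.342)/5870 = 3.9900e-04; σ = Eε = 126000 · 3.9900e-04 = 50.27 MPa.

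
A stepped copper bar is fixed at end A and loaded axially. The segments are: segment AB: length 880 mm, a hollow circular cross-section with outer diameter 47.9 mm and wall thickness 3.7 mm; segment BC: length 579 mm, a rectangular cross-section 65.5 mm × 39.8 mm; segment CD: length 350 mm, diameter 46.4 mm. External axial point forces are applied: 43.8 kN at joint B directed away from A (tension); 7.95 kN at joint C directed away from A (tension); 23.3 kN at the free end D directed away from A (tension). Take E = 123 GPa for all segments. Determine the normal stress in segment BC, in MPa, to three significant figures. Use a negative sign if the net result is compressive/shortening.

Internal axial forces (sectioning from the free end, tension +): N_CD = 23.3 kN, N_BC = 31.25 kN, N_AB = 75.05 kN.
A_BC = 2607 mm².
σ_BC = N_BC/A_BC = 31250/2607 = 11.99 MPa.

12.0 MPa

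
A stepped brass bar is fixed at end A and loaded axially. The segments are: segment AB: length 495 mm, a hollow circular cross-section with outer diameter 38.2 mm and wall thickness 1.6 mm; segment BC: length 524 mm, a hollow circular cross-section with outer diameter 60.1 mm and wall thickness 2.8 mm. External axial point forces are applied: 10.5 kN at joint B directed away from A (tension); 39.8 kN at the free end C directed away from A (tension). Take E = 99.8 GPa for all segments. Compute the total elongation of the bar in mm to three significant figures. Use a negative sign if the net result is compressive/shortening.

Internal axial forces (sectioning from the free end, tension +): N_BC = 39.8 kN, N_AB = 50.3 kN.
A_AB = 184 mm².
A_BC = 504 mm².
δ_AB = 50300·495/(184·99800) = 1.356 mm
δ_BC = 39800·524/(504·99800) = 0.4146 mm
δ = Σδ_i = 1.771 mm.

1.77 mm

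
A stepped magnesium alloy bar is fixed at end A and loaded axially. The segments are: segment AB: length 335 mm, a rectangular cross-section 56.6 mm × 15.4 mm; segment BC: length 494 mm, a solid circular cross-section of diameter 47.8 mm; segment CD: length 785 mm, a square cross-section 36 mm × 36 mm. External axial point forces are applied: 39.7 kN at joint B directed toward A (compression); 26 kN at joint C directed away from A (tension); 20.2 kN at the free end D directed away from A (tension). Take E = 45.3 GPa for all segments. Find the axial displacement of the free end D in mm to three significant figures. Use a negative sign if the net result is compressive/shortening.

Internal axial forces (sectioning from the free end, tension +): N_CD = 20.2 kN, N_BC = 46.2 kN, N_AB = 6.5 kN.
A_AB = 871.6 mm².
A_BC = 1795 mm².
A_CD = 1296 mm².
δ_AB = 6500·335/(871.6·45300) = 0.05515 mm
δ_BC = 46200·494/(1795·45300) = 0.2808 mm
δ_CD = 20200·785/(1296·45300) = 0.2701 mm
δ = Σδ_i = 0.606 mm.

0.606 mm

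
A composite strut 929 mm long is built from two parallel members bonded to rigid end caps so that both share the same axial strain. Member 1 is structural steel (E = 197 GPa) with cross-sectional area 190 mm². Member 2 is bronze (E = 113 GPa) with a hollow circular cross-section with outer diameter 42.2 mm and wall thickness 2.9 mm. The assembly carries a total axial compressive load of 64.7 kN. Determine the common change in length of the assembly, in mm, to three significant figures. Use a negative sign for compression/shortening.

-0.772 mm

A_2 = 358 mm².
Equal strain + equilibrium ⇒ each member carries load in proportion to AE: A₁E₁ = 37430000 N, A₂E₂ = 40460000 N, ΣAE = 77890000 N.
δ = PL/ΣAE = -64700·929/77890000 = -0.7717 mm.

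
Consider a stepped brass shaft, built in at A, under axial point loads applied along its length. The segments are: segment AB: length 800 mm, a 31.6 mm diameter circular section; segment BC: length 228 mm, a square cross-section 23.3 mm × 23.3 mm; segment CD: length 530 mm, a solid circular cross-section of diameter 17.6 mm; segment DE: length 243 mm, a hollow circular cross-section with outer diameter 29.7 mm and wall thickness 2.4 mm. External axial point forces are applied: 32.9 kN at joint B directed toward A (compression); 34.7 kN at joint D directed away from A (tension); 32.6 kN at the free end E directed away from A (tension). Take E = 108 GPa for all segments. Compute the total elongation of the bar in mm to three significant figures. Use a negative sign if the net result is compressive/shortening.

Internal axial forces (sectioning from the free end, tension +): N_DE = 32.6 kN, N_CD = 67.3 kN, N_BC = 67.3 kN, N_AB = 34.4 kN.
A_AB = 784.3 mm².
A_BC = 542.9 mm².
A_CD = 243.3 mm².
A_DE = 205.8 mm².
δ_AB = 34400·800/(784.3·108000) = 0.3249 mm
δ_BC = 67300·228/(542.9·108000) = 0.2617 mm
δ_CD = 67300·530/(243.3·108000) = 1.358 mm
δ_DE = 32600·243/(205.8·108000) = 0.3563 mm
δ = Σδ_i = 2.301 mm.

2.30 mm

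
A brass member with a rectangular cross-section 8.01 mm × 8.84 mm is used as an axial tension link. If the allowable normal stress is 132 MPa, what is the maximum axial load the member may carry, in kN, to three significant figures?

A = 70.81 mm².
P_max = σ_allow · A = 132 · 70.81 = 9347 N = 9.347 kN.

9.35 kN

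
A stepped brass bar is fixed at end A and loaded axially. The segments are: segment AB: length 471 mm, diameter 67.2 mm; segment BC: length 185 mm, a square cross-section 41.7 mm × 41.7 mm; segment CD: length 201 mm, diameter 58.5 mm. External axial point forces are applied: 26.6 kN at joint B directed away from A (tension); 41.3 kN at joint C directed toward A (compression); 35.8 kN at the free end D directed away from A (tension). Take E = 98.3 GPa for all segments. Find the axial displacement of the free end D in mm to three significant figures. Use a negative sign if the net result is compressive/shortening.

0.0498 mm

Internal axial forces (sectioning from the free end, tension +): N_CD = 35.8 kN, N_BC = -5.5 kN, N_AB = 21.1 kN.
A_AB = 3547 mm².
A_BC = 1739 mm².
A_CD = 2688 mm².
δ_AB = 21100·471/(3547·98300) = 0.02851 mm
δ_BC = -5500·185/(1739·98300) = -0.005953 mm
δ_CD = 35800·201/(2688·98300) = 0.02723 mm
δ = Σδ_i = 0.04979 mm.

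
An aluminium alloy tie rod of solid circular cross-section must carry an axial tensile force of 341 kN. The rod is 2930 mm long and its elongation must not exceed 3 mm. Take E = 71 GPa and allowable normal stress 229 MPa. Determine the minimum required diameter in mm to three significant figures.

77.3 mm

Required area A ≥ P/σ_allow = 341000/229 = 1489 mm².
For a solid circular section, d ≥ √(4A/π) = 43.54 mm.
Elongation limit: A ≥ PL/(Eδ_allow) = 341000·2930/(71000·3) = 4691 mm² ⇒ d ≥ 77.28 mm.
The elongation limit governs.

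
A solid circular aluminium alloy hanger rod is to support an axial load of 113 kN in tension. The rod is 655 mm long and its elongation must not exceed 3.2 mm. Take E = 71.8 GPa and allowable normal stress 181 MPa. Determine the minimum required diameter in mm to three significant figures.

Required area A ≥ P/σ_allow = 113000/181 = 624.3 mm².
For a solid circular section, d ≥ √(4A/π) = 28.19 mm.
Elongation limit: A ≥ PL/(Eδ_allow) = 113000·655/(71800·3.2) = 322.1 mm² ⇒ d ≥ 20.25 mm.
The stress limit governs.

28.2 mm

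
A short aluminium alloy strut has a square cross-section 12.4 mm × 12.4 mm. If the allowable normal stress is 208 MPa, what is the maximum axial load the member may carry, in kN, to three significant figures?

32.0 kN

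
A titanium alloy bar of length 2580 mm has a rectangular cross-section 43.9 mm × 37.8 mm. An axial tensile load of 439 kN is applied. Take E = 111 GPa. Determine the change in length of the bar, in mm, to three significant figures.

6.15 mm

A = 1659 mm².
δ_mech = NL/(AE) = 439000·2580/(1659·111000) = 6.149 mm.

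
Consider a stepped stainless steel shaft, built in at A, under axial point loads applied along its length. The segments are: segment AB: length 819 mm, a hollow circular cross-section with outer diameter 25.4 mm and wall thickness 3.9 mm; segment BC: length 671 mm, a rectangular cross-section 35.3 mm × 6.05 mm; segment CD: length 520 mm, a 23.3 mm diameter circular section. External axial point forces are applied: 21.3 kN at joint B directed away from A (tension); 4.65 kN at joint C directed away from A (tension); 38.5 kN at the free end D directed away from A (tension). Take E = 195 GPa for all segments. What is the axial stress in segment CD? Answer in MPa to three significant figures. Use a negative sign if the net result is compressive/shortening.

Internal axial forces (sectioning from the free end, tension +): N_CD = 38.5 kN, N_BC = 43.15 kN, N_AB = 64.45 kN.
A_CD = 426.4 mm².
σ_CD = N_CD/A_CD = 38500/426.4 = 90.29 MPa.

90.3 MPa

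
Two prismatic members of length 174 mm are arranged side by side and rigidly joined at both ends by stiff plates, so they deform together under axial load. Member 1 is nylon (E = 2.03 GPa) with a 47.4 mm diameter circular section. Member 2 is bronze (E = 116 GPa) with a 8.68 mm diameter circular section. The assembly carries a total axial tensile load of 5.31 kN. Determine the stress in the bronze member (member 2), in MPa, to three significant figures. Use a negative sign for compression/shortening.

59.0 MPa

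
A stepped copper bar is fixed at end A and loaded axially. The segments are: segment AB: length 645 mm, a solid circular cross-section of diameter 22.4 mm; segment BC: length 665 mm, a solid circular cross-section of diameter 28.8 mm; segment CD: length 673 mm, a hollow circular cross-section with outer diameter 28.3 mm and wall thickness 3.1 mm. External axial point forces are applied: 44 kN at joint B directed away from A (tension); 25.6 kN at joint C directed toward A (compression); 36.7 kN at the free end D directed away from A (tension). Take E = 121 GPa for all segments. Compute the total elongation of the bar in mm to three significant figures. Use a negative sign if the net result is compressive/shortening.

1.67 mm

Internal axial forces (sectioning from the free end, tension +): N_CD = 36.7 kN, N_BC = 11.1 kN, N_AB = 55.1 kN.
A_AB = 394.1 mm².
A_BC = 651.4 mm².
A_CD = 245.4 mm².
δ_AB = 55100·645/(394.1·121000) = 0.7453 mm
δ_BC = 11100·665/(651.4·121000) = 0.09364 mm
δ_CD = 36700·673/(245.4·121000) = 0.8317 mm
δ = Σδ_i = 1.671 mm.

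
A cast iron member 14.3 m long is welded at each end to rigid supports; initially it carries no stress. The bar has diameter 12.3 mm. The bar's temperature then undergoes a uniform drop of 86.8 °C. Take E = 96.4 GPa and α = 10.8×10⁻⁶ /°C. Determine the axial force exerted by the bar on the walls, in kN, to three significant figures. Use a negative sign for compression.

10.7 kN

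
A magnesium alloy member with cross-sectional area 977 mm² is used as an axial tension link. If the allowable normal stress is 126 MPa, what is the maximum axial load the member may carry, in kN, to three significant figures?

P_max = σ_allow · A = 126 · 977 = 123100 N = 123.1 kN.

123 kN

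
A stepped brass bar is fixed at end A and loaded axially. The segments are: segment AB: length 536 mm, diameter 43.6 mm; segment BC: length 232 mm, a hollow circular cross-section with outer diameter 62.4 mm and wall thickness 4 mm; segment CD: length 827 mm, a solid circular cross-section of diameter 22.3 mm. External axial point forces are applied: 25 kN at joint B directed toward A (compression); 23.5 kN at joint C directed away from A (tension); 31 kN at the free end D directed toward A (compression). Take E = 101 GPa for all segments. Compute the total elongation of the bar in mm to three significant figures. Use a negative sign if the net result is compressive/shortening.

-0.789 mm

Internal axial forces (sectioning from the free end, tension +): N_CD = -31 kN, N_BC = -7.5 kN, N_AB = -32.5 kN.
A_AB = 1493 mm².
A_BC = 733.9 mm².
A_CD = 390.6 mm².
δ_AB = -32500·536/(1493·101000) = -0.1155 mm
δ_BC = -7500·232/(733.9·101000) = -0.02347 mm
δ_CD = -31000·827/(390.6·101000) = -0.6499 mm
δ = Σδ_i = -0.7889 mm.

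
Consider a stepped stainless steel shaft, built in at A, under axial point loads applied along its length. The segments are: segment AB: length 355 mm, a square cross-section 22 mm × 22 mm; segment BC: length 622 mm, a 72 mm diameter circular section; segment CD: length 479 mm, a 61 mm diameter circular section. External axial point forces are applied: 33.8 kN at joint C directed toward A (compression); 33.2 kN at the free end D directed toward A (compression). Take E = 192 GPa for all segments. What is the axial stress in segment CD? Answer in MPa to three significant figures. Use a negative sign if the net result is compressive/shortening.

Internal axial forces (sectioning from the free end, tension +): N_CD = -33.2 kN, N_BC = -67 kN, N_AB = -67 kN.
A_CD = 2922 mm².
σ_CD = N_CD/A_CD = -33200/2922 = -11.36 MPa.

-11.4 MPa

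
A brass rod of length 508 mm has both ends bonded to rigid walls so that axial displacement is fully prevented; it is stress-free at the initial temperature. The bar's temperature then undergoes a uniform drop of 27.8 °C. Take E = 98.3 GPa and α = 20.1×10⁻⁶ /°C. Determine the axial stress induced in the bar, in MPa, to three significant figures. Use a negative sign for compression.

Free thermal expansion αLΔT = 20.1e-6 · 508 · -27.8 = -0.2839 mm.
The walls impose strain ε = −(-0.2839)/508 = 5.5878e-04; σ = Eε = 98300 · 5.5878e-04 = 54.93 MPa.

54.9 MPa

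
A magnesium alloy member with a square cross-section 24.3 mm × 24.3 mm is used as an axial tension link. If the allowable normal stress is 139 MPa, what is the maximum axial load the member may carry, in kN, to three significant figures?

A = 590.5 mm².
P_max = σ_allow · A = 139 · 590.5 = 82080 N = 82.08 kN.

82.1 kN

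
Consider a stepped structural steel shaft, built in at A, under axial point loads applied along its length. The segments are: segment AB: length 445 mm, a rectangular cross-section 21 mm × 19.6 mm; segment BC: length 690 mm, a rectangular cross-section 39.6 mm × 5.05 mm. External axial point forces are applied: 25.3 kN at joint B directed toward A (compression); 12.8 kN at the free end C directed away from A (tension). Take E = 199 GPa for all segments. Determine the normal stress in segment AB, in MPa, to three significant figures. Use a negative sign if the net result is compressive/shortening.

Internal axial forces (sectioning from the free end, tension +): N_BC = 12.8 kN, N_AB = -12.5 kN.
A_AB = 411.6 mm².
σ_AB = N_AB/A_AB = -12500/411.6 = -30.37 MPa.

-30.4 MPa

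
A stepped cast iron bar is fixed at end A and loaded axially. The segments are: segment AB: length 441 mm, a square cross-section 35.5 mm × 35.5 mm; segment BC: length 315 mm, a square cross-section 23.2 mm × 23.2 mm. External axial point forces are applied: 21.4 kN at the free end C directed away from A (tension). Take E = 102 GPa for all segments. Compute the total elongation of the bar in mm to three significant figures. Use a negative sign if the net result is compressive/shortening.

0.196 mm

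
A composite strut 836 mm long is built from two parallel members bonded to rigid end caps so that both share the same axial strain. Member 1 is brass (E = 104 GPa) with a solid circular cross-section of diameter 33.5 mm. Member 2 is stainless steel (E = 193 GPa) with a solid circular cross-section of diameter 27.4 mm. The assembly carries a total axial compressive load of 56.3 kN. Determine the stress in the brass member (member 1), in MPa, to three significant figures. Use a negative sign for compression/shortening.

-28.5 MPa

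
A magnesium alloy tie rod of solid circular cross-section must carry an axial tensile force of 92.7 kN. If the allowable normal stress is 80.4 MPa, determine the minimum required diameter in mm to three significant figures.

38.3 mm

Required area A ≥ P/σ_allow = 92700/80.4 = 1153 mm².
For a solid circular section, d ≥ √(4A/π) = 38.31 mm.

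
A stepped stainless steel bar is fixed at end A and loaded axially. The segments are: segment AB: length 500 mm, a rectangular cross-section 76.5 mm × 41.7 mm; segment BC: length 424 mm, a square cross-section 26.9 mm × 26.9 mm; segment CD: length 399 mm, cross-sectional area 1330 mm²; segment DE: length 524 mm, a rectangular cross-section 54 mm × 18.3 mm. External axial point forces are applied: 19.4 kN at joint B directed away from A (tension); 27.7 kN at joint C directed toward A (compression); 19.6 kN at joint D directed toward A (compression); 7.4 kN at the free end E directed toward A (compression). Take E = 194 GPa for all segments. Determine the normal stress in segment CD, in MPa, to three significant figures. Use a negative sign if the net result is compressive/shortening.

Internal axial forces (sectioning from the free end, tension +): N_DE = -7.4 kN, N_CD = -27 kN, N_BC = -54.7 kN, N_AB = -35.3 kN.
σ_CD = N_CD/A_CD = -27000/1330 = -20.3 MPa.

-20.3 MPa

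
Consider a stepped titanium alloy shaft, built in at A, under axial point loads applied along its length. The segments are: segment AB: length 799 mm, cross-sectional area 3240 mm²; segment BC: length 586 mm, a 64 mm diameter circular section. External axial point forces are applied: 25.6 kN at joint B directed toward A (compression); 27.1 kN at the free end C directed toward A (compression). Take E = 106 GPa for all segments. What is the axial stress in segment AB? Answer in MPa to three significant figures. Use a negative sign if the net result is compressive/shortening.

-16.3 MPa

Internal axial forces (sectioning from the free end, tension +): N_BC = -27.1 kN, N_AB = -52.7 kN.
σ_AB = N_AB/A_AB = -52700/3240 = -16.27 MPa.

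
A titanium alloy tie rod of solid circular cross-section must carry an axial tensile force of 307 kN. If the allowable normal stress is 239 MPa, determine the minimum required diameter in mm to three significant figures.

40.4 mm

Required area A ≥ P/σ_allow = 307000/239 = 1285 mm².
For a solid circular section, d ≥ √(4A/π) = 40.44 mm.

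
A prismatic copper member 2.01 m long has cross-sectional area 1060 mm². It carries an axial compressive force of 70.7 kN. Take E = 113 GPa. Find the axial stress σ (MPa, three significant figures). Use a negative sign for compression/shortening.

-66.7 MPa

σ = N/A = -70700/1060 = -66.7 MPa.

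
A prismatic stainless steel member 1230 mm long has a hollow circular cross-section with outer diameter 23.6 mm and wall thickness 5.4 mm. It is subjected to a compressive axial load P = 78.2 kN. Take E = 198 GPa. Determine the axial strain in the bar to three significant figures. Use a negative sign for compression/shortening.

A = 308.8 mm².
σ = N/A = -253.3 MPa; ε = σ/E = -253.3/198000 = -1.279e-03.

-0.00128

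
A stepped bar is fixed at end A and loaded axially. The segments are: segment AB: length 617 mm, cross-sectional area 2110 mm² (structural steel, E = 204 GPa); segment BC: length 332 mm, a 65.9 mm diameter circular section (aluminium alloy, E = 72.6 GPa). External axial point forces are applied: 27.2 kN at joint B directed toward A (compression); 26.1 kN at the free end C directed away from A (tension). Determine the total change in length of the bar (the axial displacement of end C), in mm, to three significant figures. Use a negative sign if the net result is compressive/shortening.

0.0334 mm

Internal axial forces (sectioning from the free end, tension +): N_BC = 26.1 kN, N_AB = -1.1 kN.
A_BC = 3411 mm².
δ_AB = -1100·617/(2110·204000) = -0.001577 mm
δ_BC = 26100·332/(3411·72600) = 0.03499 mm
δ = Σδ_i = 0.03342 mm.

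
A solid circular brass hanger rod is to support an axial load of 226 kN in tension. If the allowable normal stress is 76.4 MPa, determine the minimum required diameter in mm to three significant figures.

Required area A ≥ P/σ_allow = 226000/76.4 = 2958 mm².
For a solid circular section, d ≥ √(4A/π) = 61.37 mm.

61.4 mm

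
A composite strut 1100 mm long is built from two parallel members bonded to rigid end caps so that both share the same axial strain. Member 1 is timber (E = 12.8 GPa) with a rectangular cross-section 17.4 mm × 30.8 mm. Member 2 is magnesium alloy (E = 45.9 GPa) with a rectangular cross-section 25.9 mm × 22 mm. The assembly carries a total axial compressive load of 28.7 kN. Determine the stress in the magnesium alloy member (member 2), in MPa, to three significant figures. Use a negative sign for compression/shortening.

A_1 = 535.9 mm².
A_2 = 569.8 mm².
Equal strain + equilibrium ⇒ each member carries load in proportion to AE: A₁E₁ = 6860000 N, A₂E₂ = 26150000 N, ΣAE = 33010000 N.
σ₂ = P·E₂/ΣAE = -28700·45900/33010000 = -39.9 MPa.

-39.9 MPa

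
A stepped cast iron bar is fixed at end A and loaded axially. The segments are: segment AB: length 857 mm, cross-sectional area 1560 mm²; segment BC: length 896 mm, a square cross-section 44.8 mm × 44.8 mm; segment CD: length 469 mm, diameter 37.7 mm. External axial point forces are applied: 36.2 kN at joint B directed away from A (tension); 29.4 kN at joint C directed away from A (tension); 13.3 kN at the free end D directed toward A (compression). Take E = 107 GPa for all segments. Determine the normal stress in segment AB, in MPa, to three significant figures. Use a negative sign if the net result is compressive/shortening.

33.5 MPa

Internal axial forces (sectioning from the free end, tension +): N_CD = -13.3 kN, N_BC = 16.1 kN, N_AB = 52.3 kN.
σ_AB = N_AB/A_AB = 52300/1560 = 33.53 MPa.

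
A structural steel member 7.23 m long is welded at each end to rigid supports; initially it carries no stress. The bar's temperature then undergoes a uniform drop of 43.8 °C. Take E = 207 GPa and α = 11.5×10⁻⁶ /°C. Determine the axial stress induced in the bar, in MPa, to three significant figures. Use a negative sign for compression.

104 MPa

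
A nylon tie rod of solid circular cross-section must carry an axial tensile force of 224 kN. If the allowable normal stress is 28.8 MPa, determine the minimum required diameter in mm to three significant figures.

Required area A ≥ P/σ_allow = 224000/28.8 = 7778 mm².
For a solid circular section, d ≥ √(4A/π) = 99.51 mm.

99.5 mm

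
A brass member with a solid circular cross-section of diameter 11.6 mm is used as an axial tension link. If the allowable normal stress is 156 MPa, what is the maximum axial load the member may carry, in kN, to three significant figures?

16.5 kN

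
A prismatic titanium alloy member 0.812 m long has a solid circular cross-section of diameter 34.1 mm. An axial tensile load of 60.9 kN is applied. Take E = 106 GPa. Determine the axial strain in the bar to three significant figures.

6.29e-04

A = 913.3 mm².
σ = N/A = 66.68 MPa; ε = σ/E = 66.68/106000 = 6.291e-04.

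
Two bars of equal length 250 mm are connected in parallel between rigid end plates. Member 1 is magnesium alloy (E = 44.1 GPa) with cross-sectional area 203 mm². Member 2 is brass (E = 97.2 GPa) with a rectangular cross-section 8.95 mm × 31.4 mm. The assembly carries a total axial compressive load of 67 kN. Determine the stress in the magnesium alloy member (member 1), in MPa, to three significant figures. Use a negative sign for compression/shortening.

-81.5 MPa

A_2 = 281 mm².
Equal strain + equilibrium ⇒ each member carries load in proportion to AE: A₁E₁ = 8952000 N, A₂E₂ = 27320000 N, ΣAE = 36270000 N.
σ₁ = P·E₁/ΣAE = -67000·44100/36270000 = -81.47 MPa.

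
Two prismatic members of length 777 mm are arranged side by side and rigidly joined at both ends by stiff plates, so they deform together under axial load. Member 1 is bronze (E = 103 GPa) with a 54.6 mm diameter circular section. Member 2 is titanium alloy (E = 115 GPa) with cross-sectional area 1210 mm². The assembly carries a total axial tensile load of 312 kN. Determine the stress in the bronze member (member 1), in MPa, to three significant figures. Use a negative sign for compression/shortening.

A_1 = 2341 mm².
Equal strain + equilibrium ⇒ each member carries load in proportion to AE: A₁E₁ = 241200000 N, A₂E₂ = 139200000 N, ΣAE = 380300000 N.
σ₁ = P·E₁/ΣAE = 312000·103000/380300000 = 84.5 MPa.

84.5 MPa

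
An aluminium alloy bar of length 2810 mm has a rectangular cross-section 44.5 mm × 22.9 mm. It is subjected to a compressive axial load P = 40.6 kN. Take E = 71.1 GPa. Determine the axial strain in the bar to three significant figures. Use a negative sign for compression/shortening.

A = 1019 mm².
σ = N/A = -39.84 MPa; ε = σ/E = -39.84/71100 = -5.604e-04.

-5.60e-04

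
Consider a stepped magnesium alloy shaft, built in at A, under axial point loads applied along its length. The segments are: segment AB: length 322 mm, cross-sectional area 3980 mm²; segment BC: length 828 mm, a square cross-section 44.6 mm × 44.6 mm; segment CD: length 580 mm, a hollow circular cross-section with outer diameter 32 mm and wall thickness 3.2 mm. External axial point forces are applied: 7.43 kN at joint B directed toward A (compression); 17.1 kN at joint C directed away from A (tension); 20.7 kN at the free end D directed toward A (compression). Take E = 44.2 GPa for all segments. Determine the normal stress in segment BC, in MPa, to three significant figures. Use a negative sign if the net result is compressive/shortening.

Internal axial forces (sectioning from the free end, tension +): N_CD = -20.7 kN, N_BC = -3.6 kN, N_AB = -11.03 kN.
A_BC = 1989 mm².
σ_BC = N_BC/A_BC = -3600/1989 = -1.81 MPa.

-1.81 MPa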